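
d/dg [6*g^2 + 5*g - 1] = 12*g + 5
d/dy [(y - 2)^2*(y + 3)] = (y - 2)*(3*y + 4)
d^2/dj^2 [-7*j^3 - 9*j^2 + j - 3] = -42*j - 18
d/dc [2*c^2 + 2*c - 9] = 4*c + 2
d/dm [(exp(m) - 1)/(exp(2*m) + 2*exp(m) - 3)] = -exp(m)/(exp(2*m) + 6*exp(m) + 9)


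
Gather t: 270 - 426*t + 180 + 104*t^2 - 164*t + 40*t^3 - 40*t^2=40*t^3 + 64*t^2 - 590*t + 450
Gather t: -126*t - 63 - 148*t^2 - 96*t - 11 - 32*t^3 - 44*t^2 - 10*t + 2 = -32*t^3 - 192*t^2 - 232*t - 72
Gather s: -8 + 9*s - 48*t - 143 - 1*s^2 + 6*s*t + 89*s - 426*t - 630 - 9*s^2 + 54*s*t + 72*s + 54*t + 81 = -10*s^2 + s*(60*t + 170) - 420*t - 700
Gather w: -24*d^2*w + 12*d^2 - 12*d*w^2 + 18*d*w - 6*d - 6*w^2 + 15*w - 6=12*d^2 - 6*d + w^2*(-12*d - 6) + w*(-24*d^2 + 18*d + 15) - 6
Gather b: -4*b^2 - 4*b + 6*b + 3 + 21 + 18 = -4*b^2 + 2*b + 42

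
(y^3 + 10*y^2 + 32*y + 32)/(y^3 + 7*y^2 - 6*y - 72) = (y^2 + 6*y + 8)/(y^2 + 3*y - 18)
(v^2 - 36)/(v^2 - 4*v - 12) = (v + 6)/(v + 2)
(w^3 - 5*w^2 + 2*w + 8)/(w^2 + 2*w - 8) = (w^2 - 3*w - 4)/(w + 4)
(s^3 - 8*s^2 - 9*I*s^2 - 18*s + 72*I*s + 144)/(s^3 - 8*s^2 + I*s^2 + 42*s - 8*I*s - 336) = (s - 3*I)/(s + 7*I)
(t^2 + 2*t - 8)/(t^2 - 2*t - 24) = (t - 2)/(t - 6)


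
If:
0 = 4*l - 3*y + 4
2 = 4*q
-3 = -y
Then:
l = 5/4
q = 1/2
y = 3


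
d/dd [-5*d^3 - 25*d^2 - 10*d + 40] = -15*d^2 - 50*d - 10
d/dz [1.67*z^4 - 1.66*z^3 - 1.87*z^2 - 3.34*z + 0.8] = 6.68*z^3 - 4.98*z^2 - 3.74*z - 3.34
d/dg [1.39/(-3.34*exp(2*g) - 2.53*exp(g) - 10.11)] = (9.2852*exp(g) + 3.5167)*exp(g)/(3.34*exp(2*g) + 2.53*exp(g) + 10.11)^2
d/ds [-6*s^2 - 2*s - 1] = -12*s - 2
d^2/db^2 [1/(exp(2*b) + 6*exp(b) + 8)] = 2*(4*(exp(b) + 3)^2*exp(b) - (2*exp(b) + 3)*(exp(2*b) + 6*exp(b) + 8))*exp(b)/(exp(2*b) + 6*exp(b) + 8)^3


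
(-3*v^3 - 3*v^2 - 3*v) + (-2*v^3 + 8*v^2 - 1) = -5*v^3 + 5*v^2 - 3*v - 1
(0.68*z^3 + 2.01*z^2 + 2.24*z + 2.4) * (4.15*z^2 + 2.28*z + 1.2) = 2.822*z^5 + 9.8919*z^4 + 14.6948*z^3 + 17.4792*z^2 + 8.16*z + 2.88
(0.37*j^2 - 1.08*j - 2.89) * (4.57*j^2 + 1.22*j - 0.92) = 1.6909*j^4 - 4.4842*j^3 - 14.8653*j^2 - 2.5322*j + 2.6588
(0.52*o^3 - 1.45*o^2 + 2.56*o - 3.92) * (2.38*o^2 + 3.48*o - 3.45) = 1.2376*o^5 - 1.6414*o^4 - 0.747200000000001*o^3 + 4.5817*o^2 - 22.4736*o + 13.524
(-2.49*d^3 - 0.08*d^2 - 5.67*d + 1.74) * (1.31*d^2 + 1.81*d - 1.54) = -3.2619*d^5 - 4.6117*d^4 - 3.7379*d^3 - 7.8601*d^2 + 11.8812*d - 2.6796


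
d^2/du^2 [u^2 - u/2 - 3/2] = 2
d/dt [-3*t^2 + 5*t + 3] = 5 - 6*t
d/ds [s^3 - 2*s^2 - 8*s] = 3*s^2 - 4*s - 8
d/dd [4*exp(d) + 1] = 4*exp(d)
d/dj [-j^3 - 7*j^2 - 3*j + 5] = -3*j^2 - 14*j - 3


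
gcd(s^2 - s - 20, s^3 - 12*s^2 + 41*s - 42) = 1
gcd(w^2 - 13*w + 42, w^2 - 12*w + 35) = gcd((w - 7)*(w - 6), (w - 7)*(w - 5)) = w - 7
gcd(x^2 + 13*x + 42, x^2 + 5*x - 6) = x + 6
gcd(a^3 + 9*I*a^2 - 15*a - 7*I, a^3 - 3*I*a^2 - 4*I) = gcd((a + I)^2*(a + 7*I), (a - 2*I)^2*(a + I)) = a + I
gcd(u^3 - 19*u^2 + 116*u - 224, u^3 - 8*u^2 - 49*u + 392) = u^2 - 15*u + 56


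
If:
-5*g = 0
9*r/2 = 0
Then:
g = 0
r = 0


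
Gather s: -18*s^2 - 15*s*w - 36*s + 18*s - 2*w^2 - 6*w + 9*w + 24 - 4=-18*s^2 + s*(-15*w - 18) - 2*w^2 + 3*w + 20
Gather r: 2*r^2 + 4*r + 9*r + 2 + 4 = 2*r^2 + 13*r + 6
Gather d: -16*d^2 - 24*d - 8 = -16*d^2 - 24*d - 8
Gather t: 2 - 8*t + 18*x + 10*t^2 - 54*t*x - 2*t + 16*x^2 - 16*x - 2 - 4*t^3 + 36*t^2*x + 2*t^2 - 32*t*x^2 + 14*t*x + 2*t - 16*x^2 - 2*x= -4*t^3 + t^2*(36*x + 12) + t*(-32*x^2 - 40*x - 8)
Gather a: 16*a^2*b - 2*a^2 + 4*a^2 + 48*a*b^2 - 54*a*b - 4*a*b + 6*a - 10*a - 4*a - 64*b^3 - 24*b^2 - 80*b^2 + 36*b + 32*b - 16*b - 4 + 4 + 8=a^2*(16*b + 2) + a*(48*b^2 - 58*b - 8) - 64*b^3 - 104*b^2 + 52*b + 8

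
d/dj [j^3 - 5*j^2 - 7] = j*(3*j - 10)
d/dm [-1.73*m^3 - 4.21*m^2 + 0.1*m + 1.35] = -5.19*m^2 - 8.42*m + 0.1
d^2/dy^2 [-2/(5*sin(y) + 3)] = 10*(5*sin(y)^2 - 3*sin(y) - 10)/(5*sin(y) + 3)^3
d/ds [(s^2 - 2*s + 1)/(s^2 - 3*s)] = (-s^2 - 2*s + 3)/(s^2*(s^2 - 6*s + 9))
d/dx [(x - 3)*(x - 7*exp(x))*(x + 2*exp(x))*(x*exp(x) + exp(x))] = (x^4 - 10*x^3*exp(x) + 2*x^3 - 42*x^2*exp(2*x) + 5*x^2*exp(x) - 9*x^2 + 56*x*exp(2*x) + 50*x*exp(x) - 6*x + 154*exp(2*x) + 15*exp(x))*exp(x)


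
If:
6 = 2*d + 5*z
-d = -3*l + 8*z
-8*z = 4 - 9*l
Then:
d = 76/17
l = -4/51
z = -10/17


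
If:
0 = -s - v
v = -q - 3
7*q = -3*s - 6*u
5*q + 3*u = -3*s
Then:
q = -3/2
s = 3/2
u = 1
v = -3/2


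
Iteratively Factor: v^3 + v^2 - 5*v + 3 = (v - 1)*(v^2 + 2*v - 3) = (v - 1)^2*(v + 3)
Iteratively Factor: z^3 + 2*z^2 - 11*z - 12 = (z - 3)*(z^2 + 5*z + 4) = (z - 3)*(z + 1)*(z + 4)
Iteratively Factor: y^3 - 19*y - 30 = (y + 3)*(y^2 - 3*y - 10) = (y - 5)*(y + 3)*(y + 2)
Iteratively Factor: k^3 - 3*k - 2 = (k + 1)*(k^2 - k - 2) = (k + 1)^2*(k - 2)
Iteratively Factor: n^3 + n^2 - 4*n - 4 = (n + 2)*(n^2 - n - 2) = (n - 2)*(n + 2)*(n + 1)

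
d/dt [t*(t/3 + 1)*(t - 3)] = t^2 - 3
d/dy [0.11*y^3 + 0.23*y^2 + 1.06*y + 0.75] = 0.33*y^2 + 0.46*y + 1.06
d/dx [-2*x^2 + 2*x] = 2 - 4*x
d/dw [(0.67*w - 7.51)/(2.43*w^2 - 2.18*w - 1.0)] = (-1.6281*w^2 + 36.4986*w - 17.0418)/(5.9049*w^4 - 10.5948*w^3 - 0.1076*w^2 + 4.36*w + 1.0)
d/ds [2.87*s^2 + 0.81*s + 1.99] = 5.74*s + 0.81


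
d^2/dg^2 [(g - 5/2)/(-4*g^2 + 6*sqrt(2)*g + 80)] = ((2*g - 5)*(4*g - 3*sqrt(2))^2/2 + (6*g - 5 - 3*sqrt(2))*(-2*g^2 + 3*sqrt(2)*g + 40))/(-2*g^2 + 3*sqrt(2)*g + 40)^3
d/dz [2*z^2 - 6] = 4*z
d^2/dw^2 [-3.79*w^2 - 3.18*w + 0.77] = -7.58000000000000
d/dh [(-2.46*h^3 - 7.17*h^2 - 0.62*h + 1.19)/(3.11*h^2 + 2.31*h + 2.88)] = (-7.6506*h^4 - 11.3652*h^3 - 35.8889*h^2 - 48.701*h - 4.5345)/(9.6721*h^4 + 14.3682*h^3 + 23.2497*h^2 + 13.3056*h + 8.2944)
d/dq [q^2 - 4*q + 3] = 2*q - 4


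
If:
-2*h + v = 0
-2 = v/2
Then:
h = -2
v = -4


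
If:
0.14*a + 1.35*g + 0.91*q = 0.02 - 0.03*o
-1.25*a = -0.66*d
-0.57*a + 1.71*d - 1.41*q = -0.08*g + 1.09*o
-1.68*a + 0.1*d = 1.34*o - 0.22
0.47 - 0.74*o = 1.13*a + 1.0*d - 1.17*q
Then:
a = -0.23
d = -0.44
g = 0.52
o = 0.42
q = -0.73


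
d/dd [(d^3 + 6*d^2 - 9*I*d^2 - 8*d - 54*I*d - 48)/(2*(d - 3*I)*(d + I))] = (d^4 - 4*I*d^3 + d^2*(-1 + 42*I) + d*(132 - 54*I) - 24 - 258*I)/(2*d^4 - 8*I*d^3 + 4*d^2 - 24*I*d + 18)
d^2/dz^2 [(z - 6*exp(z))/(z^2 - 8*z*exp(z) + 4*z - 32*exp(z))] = 2*(4*(z - 6*exp(z))*(4*z*exp(z) - z + 20*exp(z) - 2)^2 + ((z - 6*exp(z))*(4*z*exp(z) + 24*exp(z) - 1) - 2*(6*exp(z) - 1)*(4*z*exp(z) - z + 20*exp(z) - 2))*(z^2 - 8*z*exp(z) + 4*z - 32*exp(z)) - 3*(z^2 - 8*z*exp(z) + 4*z - 32*exp(z))^2*exp(z))/(z^2 - 8*z*exp(z) + 4*z - 32*exp(z))^3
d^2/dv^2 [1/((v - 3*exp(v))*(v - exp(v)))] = (2*(1 - exp(v))^2*(v - 3*exp(v))^2 - 2*(1 - exp(v))*(v - 3*exp(v))*(v - exp(v))*(3*exp(v) - 1) + (v - 3*exp(v))^2*(v - exp(v))*exp(v) + 3*(v - 3*exp(v))*(v - exp(v))^2*exp(v) + 2*(v - exp(v))^2*(3*exp(v) - 1)^2)/((v - 3*exp(v))^3*(v - exp(v))^3)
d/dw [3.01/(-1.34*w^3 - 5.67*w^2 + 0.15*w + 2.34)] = (12.1002*w^2 + 34.1334*w - 0.4515)/(1.34*w^3 + 5.67*w^2 - 0.15*w - 2.34)^2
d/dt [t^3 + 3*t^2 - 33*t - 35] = 3*t^2 + 6*t - 33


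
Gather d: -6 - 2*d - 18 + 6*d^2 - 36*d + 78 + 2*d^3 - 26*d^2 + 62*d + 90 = 2*d^3 - 20*d^2 + 24*d + 144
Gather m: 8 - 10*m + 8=16 - 10*m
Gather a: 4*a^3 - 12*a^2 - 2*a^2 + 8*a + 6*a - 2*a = 4*a^3 - 14*a^2 + 12*a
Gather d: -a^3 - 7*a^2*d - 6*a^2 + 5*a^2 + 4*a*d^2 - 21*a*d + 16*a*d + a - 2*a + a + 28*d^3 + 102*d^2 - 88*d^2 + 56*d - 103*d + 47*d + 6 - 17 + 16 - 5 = -a^3 - a^2 + 28*d^3 + d^2*(4*a + 14) + d*(-7*a^2 - 5*a)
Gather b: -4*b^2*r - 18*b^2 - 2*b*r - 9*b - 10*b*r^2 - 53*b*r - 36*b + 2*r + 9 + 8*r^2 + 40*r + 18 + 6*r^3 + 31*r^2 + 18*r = b^2*(-4*r - 18) + b*(-10*r^2 - 55*r - 45) + 6*r^3 + 39*r^2 + 60*r + 27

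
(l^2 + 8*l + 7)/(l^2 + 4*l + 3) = (l + 7)/(l + 3)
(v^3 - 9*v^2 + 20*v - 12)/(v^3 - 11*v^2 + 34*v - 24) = (v - 2)/(v - 4)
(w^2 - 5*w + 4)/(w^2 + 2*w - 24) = (w - 1)/(w + 6)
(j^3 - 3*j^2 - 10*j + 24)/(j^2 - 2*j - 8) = (j^2 + j - 6)/(j + 2)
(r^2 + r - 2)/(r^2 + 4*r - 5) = (r + 2)/(r + 5)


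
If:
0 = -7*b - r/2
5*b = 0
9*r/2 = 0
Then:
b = 0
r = 0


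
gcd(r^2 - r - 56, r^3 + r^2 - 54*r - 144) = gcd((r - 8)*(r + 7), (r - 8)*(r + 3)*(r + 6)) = r - 8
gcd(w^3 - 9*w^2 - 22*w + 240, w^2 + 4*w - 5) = w + 5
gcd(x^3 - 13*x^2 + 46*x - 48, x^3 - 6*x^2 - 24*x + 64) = x^2 - 10*x + 16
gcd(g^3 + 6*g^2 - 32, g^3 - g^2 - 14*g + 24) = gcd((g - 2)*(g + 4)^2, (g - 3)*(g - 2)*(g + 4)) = g^2 + 2*g - 8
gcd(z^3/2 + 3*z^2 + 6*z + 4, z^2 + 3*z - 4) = 1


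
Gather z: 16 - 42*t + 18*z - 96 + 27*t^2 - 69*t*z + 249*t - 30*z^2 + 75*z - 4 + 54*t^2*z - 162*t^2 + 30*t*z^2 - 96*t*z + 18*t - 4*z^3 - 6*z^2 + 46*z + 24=-135*t^2 + 225*t - 4*z^3 + z^2*(30*t - 36) + z*(54*t^2 - 165*t + 139) - 60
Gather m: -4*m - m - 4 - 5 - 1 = -5*m - 10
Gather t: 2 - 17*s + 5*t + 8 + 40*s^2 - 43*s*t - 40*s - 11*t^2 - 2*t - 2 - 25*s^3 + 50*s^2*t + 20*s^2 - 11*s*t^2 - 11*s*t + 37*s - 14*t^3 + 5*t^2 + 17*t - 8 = -25*s^3 + 60*s^2 - 20*s - 14*t^3 + t^2*(-11*s - 6) + t*(50*s^2 - 54*s + 20)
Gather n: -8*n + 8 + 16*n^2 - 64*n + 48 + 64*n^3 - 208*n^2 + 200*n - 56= 64*n^3 - 192*n^2 + 128*n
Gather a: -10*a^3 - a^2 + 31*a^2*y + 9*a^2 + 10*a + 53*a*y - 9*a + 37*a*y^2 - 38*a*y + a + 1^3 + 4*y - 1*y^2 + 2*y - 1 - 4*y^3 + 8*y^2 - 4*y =-10*a^3 + a^2*(31*y + 8) + a*(37*y^2 + 15*y + 2) - 4*y^3 + 7*y^2 + 2*y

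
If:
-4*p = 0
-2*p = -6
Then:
No Solution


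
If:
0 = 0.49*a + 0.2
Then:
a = -0.41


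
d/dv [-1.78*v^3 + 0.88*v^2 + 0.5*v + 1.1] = -5.34*v^2 + 1.76*v + 0.5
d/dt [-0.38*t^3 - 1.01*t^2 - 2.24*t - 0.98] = -1.14*t^2 - 2.02*t - 2.24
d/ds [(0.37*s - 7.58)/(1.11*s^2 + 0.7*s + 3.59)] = (-0.4107*s^2 + 16.8276*s + 6.6343)/(1.2321*s^4 + 1.554*s^3 + 8.4598*s^2 + 5.026*s + 12.8881)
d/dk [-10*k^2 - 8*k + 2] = -20*k - 8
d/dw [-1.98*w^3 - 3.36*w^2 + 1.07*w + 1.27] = -5.94*w^2 - 6.72*w + 1.07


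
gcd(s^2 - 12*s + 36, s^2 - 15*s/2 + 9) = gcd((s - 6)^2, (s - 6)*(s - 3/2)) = s - 6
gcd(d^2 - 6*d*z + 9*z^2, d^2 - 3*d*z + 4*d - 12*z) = -d + 3*z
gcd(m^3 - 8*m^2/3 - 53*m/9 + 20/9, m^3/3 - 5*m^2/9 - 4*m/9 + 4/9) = 1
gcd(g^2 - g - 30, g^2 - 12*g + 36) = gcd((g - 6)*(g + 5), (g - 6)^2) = g - 6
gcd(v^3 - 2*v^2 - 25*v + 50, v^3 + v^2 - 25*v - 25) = v^2 - 25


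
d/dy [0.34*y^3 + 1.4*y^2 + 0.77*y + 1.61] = 1.02*y^2 + 2.8*y + 0.77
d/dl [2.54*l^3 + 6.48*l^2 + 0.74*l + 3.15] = 7.62*l^2 + 12.96*l + 0.74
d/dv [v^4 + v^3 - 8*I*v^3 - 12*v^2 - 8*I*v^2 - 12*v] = 4*v^3 + v^2*(3 - 24*I) + v*(-24 - 16*I) - 12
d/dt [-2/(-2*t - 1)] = -4/(2*t + 1)^2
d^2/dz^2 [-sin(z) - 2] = sin(z)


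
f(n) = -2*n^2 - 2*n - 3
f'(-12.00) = 46.00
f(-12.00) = -267.00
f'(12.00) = -50.00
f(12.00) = -315.00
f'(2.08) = -10.32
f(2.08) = -15.81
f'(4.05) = -18.20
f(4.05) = -43.90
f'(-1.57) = 4.28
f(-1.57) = -4.79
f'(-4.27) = 15.08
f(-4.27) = -30.93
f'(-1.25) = 3.00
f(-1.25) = -3.62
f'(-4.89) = 17.56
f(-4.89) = -41.04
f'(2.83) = -13.32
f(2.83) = -24.68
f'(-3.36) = 11.44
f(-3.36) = -18.86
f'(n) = -4*n - 2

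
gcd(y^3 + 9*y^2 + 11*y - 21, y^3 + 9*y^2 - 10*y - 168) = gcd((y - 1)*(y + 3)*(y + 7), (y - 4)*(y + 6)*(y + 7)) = y + 7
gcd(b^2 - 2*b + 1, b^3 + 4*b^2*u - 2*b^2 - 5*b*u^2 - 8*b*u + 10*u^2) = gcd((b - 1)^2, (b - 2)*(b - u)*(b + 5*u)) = 1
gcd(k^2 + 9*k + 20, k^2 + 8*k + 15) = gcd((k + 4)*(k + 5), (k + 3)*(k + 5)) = k + 5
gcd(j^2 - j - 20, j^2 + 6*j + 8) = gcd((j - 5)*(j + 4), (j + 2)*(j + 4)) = j + 4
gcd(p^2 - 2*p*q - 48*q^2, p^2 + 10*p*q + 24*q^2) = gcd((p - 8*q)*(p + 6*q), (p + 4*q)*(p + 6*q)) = p + 6*q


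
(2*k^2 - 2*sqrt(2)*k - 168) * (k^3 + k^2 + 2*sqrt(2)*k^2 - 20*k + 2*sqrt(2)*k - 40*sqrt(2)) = 2*k^5 + 2*k^4 + 2*sqrt(2)*k^4 - 216*k^3 + 2*sqrt(2)*k^3 - 376*sqrt(2)*k^2 - 176*k^2 - 336*sqrt(2)*k + 3520*k + 6720*sqrt(2)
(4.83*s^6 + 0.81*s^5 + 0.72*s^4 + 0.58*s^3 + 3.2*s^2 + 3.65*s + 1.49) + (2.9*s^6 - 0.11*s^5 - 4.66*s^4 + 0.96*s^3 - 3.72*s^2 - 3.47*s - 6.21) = 7.73*s^6 + 0.7*s^5 - 3.94*s^4 + 1.54*s^3 - 0.52*s^2 + 0.18*s - 4.72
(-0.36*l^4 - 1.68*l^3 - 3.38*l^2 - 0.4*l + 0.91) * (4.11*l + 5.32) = -1.4796*l^5 - 8.82*l^4 - 22.8294*l^3 - 19.6256*l^2 + 1.6121*l + 4.8412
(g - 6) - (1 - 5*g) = 6*g - 7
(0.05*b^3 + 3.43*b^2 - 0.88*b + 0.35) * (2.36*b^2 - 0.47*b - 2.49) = 0.118*b^5 + 8.0713*b^4 - 3.8134*b^3 - 7.3011*b^2 + 2.0267*b - 0.8715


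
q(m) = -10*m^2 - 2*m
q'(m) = -20*m - 2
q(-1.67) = -24.55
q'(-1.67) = 31.40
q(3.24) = -111.46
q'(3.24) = -66.80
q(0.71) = -6.46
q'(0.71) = -16.20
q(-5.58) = -300.20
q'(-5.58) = 109.60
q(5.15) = -275.52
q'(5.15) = -105.00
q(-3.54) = -118.24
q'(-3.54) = 68.80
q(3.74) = -147.36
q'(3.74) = -76.80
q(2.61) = -73.34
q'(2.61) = -54.20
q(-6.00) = -348.00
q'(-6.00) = 118.00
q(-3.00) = -84.00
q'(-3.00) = 58.00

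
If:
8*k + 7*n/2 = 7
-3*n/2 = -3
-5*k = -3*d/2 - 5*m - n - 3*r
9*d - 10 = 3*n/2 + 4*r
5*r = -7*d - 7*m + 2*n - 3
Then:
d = 64/67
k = 0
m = -7/268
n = 2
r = -295/268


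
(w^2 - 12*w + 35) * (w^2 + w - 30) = w^4 - 11*w^3 - 7*w^2 + 395*w - 1050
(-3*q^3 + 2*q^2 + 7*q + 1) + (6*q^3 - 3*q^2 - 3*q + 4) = 3*q^3 - q^2 + 4*q + 5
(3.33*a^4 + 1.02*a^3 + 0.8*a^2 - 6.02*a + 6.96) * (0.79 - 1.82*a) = -6.0606*a^5 + 0.7743*a^4 - 0.6502*a^3 + 11.5884*a^2 - 17.423*a + 5.4984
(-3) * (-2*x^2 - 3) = 6*x^2 + 9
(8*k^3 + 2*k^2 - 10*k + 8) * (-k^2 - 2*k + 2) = -8*k^5 - 18*k^4 + 22*k^3 + 16*k^2 - 36*k + 16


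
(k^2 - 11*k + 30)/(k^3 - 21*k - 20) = (k - 6)/(k^2 + 5*k + 4)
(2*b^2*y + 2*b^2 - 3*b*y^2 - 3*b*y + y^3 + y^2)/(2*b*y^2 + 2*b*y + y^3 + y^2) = (2*b^2 - 3*b*y + y^2)/(y*(2*b + y))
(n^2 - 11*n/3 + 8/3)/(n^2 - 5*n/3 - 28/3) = (-3*n^2 + 11*n - 8)/(-3*n^2 + 5*n + 28)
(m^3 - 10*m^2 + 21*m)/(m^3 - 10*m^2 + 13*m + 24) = m*(m - 7)/(m^2 - 7*m - 8)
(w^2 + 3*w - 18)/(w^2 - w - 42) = (w - 3)/(w - 7)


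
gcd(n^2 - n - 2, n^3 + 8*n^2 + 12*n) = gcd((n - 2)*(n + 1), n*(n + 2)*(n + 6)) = 1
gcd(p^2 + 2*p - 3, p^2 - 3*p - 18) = p + 3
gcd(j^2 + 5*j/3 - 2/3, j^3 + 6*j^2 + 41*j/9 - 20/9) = j - 1/3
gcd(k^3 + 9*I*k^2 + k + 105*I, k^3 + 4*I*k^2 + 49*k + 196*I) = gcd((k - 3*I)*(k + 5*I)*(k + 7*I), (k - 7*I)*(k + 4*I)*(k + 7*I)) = k + 7*I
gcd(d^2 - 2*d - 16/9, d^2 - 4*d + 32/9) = d - 8/3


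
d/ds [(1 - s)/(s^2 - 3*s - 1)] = (-s^2 + 3*s + (s - 1)*(2*s - 3) + 1)/(-s^2 + 3*s + 1)^2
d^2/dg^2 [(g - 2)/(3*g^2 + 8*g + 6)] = 2*(4*(g - 2)*(3*g + 4)^2 - (9*g + 2)*(3*g^2 + 8*g + 6))/(3*g^2 + 8*g + 6)^3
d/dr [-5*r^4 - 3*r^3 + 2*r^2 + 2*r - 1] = -20*r^3 - 9*r^2 + 4*r + 2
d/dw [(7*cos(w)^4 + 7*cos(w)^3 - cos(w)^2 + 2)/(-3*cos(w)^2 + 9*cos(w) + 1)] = 2*(21*cos(w)^5 - 84*cos(w)^4 - 77*cos(w)^3 - 6*cos(w)^2 - 5*cos(w) + 9)*sin(w)/(3*sin(w)^2 + 9*cos(w) - 2)^2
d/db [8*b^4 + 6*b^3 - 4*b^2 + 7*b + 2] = 32*b^3 + 18*b^2 - 8*b + 7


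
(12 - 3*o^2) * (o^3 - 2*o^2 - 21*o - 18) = -3*o^5 + 6*o^4 + 75*o^3 + 30*o^2 - 252*o - 216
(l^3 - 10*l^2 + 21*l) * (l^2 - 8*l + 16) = l^5 - 18*l^4 + 117*l^3 - 328*l^2 + 336*l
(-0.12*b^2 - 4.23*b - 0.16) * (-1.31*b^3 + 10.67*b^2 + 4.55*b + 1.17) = 0.1572*b^5 + 4.2609*b^4 - 45.4705*b^3 - 21.0941*b^2 - 5.6771*b - 0.1872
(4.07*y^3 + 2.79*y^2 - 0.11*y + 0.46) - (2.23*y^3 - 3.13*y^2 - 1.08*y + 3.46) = 1.84*y^3 + 5.92*y^2 + 0.97*y - 3.0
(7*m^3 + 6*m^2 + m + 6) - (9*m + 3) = 7*m^3 + 6*m^2 - 8*m + 3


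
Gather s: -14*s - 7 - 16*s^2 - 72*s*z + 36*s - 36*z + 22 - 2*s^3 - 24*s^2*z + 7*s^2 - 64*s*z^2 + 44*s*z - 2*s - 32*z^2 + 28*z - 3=-2*s^3 + s^2*(-24*z - 9) + s*(-64*z^2 - 28*z + 20) - 32*z^2 - 8*z + 12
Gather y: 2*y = 2*y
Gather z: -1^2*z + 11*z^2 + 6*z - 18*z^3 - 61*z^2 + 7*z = -18*z^3 - 50*z^2 + 12*z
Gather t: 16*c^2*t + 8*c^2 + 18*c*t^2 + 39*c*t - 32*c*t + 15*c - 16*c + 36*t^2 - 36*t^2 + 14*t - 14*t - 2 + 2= 8*c^2 + 18*c*t^2 - c + t*(16*c^2 + 7*c)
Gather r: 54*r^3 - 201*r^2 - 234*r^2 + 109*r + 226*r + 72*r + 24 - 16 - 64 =54*r^3 - 435*r^2 + 407*r - 56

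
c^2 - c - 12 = (c - 4)*(c + 3)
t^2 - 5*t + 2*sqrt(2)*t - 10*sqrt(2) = (t - 5)*(t + 2*sqrt(2))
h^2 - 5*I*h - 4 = (h - 4*I)*(h - I)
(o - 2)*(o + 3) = o^2 + o - 6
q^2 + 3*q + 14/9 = (q + 2/3)*(q + 7/3)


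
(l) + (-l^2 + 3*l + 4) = -l^2 + 4*l + 4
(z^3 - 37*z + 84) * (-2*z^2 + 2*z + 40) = -2*z^5 + 2*z^4 + 114*z^3 - 242*z^2 - 1312*z + 3360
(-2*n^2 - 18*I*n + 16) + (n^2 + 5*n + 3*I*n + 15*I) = -n^2 + 5*n - 15*I*n + 16 + 15*I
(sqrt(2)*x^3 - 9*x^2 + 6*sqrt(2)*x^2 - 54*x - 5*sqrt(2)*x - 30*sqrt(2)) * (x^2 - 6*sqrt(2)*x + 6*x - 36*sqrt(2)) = sqrt(2)*x^5 - 21*x^4 + 12*sqrt(2)*x^4 - 252*x^3 + 85*sqrt(2)*x^3 - 696*x^2 + 588*sqrt(2)*x^2 + 720*x + 1764*sqrt(2)*x + 2160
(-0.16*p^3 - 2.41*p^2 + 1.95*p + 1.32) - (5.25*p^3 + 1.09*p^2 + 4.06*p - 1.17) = -5.41*p^3 - 3.5*p^2 - 2.11*p + 2.49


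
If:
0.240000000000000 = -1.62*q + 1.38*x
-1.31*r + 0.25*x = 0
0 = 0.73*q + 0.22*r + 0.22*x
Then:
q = -0.04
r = 0.02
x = 0.12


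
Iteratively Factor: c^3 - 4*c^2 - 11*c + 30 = (c - 5)*(c^2 + c - 6) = (c - 5)*(c - 2)*(c + 3)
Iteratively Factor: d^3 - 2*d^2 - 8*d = (d + 2)*(d^2 - 4*d) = (d - 4)*(d + 2)*(d)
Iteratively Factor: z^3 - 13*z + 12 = (z - 3)*(z^2 + 3*z - 4) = (z - 3)*(z + 4)*(z - 1)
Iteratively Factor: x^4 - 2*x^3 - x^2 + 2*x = (x + 1)*(x^3 - 3*x^2 + 2*x) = (x - 2)*(x + 1)*(x^2 - x) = (x - 2)*(x - 1)*(x + 1)*(x)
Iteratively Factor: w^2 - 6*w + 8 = (w - 4)*(w - 2)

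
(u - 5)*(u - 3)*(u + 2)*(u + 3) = u^4 - 3*u^3 - 19*u^2 + 27*u + 90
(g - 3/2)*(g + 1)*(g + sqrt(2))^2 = g^4 - g^3/2 + 2*sqrt(2)*g^3 - sqrt(2)*g^2 + g^2/2 - 3*sqrt(2)*g - g - 3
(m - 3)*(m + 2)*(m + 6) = m^3 + 5*m^2 - 12*m - 36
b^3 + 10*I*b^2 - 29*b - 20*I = (b + I)*(b + 4*I)*(b + 5*I)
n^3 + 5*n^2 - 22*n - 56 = (n - 4)*(n + 2)*(n + 7)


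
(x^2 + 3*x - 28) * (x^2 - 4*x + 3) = x^4 - x^3 - 37*x^2 + 121*x - 84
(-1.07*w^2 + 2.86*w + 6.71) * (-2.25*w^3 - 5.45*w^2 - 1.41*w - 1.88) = 2.4075*w^5 - 0.603499999999999*w^4 - 29.1758*w^3 - 38.5905*w^2 - 14.8379*w - 12.6148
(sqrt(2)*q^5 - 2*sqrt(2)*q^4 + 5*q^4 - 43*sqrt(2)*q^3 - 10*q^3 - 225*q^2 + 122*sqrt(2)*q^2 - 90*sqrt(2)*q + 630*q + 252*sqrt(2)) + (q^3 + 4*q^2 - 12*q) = sqrt(2)*q^5 - 2*sqrt(2)*q^4 + 5*q^4 - 43*sqrt(2)*q^3 - 9*q^3 - 221*q^2 + 122*sqrt(2)*q^2 - 90*sqrt(2)*q + 618*q + 252*sqrt(2)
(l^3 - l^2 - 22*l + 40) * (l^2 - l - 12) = l^5 - 2*l^4 - 33*l^3 + 74*l^2 + 224*l - 480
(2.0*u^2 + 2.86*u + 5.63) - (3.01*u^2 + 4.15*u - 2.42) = -1.01*u^2 - 1.29*u + 8.05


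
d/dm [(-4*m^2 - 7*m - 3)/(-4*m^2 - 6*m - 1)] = (-4*m^2 - 16*m - 11)/(16*m^4 + 48*m^3 + 44*m^2 + 12*m + 1)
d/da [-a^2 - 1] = -2*a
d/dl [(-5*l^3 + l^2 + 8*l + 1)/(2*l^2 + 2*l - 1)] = (-10*l^4 - 20*l^3 + l^2 - 6*l - 10)/(4*l^4 + 8*l^3 - 4*l + 1)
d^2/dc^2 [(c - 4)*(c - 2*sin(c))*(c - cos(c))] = 2*c^2*sin(c) + c^2*cos(c) - 4*c*sin(c) - 4*c*sin(2*c) - 12*c*cos(c) + 6*c - 12*sin(c) + 16*sin(2*c) + 14*cos(c) + 4*cos(2*c) - 8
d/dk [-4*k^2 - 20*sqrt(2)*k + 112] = -8*k - 20*sqrt(2)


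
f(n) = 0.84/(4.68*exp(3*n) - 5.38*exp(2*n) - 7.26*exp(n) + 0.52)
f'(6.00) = 0.00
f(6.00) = 0.00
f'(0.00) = 0.06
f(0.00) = -0.11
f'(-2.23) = 7.42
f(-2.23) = -2.65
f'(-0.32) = 0.14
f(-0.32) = -0.14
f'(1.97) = -0.00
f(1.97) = 0.00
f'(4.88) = -0.00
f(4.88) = 0.00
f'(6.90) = -0.00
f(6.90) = 0.00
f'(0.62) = -14.67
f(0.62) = -0.56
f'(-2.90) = 32.73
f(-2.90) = 8.00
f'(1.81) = -0.00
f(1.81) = 0.00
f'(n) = 0.84*(-14.04*exp(3*n) + 10.76*exp(2*n) + 7.26*exp(n))/(4.68*exp(3*n) - 5.38*exp(2*n) - 7.26*exp(n) + 0.52)^2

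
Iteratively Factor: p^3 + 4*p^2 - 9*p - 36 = (p + 3)*(p^2 + p - 12) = (p + 3)*(p + 4)*(p - 3)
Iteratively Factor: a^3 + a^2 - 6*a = (a - 2)*(a^2 + 3*a) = (a - 2)*(a + 3)*(a)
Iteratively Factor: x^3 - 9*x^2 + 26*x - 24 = (x - 3)*(x^2 - 6*x + 8) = (x - 3)*(x - 2)*(x - 4)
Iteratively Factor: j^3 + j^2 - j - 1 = (j + 1)*(j^2 - 1) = (j + 1)^2*(j - 1)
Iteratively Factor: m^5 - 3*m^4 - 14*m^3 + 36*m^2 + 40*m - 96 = (m + 3)*(m^4 - 6*m^3 + 4*m^2 + 24*m - 32) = (m - 2)*(m + 3)*(m^3 - 4*m^2 - 4*m + 16) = (m - 2)*(m + 2)*(m + 3)*(m^2 - 6*m + 8) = (m - 2)^2*(m + 2)*(m + 3)*(m - 4)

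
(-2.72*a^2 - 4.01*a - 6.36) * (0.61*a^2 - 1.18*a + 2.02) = -1.6592*a^4 + 0.7635*a^3 - 4.6422*a^2 - 0.595399999999999*a - 12.8472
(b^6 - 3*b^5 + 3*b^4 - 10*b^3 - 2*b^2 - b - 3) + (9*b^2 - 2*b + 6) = b^6 - 3*b^5 + 3*b^4 - 10*b^3 + 7*b^2 - 3*b + 3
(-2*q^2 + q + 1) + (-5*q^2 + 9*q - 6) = -7*q^2 + 10*q - 5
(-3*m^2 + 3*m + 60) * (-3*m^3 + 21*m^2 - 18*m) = 9*m^5 - 72*m^4 - 63*m^3 + 1206*m^2 - 1080*m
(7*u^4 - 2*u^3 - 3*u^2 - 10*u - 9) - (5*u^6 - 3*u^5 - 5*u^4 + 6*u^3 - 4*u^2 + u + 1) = -5*u^6 + 3*u^5 + 12*u^4 - 8*u^3 + u^2 - 11*u - 10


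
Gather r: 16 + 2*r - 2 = 2*r + 14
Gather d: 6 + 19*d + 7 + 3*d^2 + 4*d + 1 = 3*d^2 + 23*d + 14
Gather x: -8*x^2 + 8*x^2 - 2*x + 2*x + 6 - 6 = 0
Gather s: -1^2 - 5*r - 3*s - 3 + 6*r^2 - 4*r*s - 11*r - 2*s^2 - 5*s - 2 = 6*r^2 - 16*r - 2*s^2 + s*(-4*r - 8) - 6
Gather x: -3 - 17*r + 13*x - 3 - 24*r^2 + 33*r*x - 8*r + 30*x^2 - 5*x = -24*r^2 - 25*r + 30*x^2 + x*(33*r + 8) - 6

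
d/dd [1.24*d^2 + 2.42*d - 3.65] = 2.48*d + 2.42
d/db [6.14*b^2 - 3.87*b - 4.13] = 12.28*b - 3.87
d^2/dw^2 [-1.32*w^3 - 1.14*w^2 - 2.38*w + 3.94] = -7.92*w - 2.28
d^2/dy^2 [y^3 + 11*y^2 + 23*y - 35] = 6*y + 22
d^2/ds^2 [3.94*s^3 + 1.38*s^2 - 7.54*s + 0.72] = 23.64*s + 2.76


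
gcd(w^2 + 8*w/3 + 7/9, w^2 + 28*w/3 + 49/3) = w + 7/3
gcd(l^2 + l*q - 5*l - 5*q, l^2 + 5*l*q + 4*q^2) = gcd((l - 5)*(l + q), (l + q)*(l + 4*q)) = l + q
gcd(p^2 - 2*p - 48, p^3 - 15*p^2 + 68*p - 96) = p - 8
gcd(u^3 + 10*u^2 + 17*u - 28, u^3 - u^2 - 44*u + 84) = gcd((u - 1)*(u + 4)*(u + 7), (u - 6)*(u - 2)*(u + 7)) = u + 7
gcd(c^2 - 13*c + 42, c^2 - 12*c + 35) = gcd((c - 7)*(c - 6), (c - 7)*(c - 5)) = c - 7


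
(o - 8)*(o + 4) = o^2 - 4*o - 32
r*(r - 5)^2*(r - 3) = r^4 - 13*r^3 + 55*r^2 - 75*r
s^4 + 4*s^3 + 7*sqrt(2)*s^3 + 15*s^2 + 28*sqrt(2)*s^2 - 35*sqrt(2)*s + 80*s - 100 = (s - 1)*(s + 5)*(s + 2*sqrt(2))*(s + 5*sqrt(2))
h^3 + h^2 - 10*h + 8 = (h - 2)*(h - 1)*(h + 4)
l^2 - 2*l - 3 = (l - 3)*(l + 1)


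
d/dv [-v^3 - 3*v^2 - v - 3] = -3*v^2 - 6*v - 1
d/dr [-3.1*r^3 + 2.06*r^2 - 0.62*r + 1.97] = -9.3*r^2 + 4.12*r - 0.62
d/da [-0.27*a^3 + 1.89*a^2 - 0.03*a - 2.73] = -0.81*a^2 + 3.78*a - 0.03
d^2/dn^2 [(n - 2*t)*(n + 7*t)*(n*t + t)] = 2*t*(3*n + 5*t + 1)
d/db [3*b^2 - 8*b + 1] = 6*b - 8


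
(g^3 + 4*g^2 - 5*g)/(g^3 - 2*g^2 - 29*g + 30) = g/(g - 6)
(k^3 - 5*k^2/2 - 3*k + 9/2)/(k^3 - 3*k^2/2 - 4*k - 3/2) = (2*k^2 + k - 3)/(2*k^2 + 3*k + 1)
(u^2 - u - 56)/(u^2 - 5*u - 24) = (u + 7)/(u + 3)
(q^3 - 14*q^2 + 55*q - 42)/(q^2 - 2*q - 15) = (-q^3 + 14*q^2 - 55*q + 42)/(-q^2 + 2*q + 15)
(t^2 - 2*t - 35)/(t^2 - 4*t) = (t^2 - 2*t - 35)/(t*(t - 4))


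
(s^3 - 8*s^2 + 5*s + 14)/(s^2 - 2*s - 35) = (s^2 - s - 2)/(s + 5)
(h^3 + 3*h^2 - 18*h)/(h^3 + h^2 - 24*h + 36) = h/(h - 2)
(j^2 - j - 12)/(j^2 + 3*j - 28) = (j + 3)/(j + 7)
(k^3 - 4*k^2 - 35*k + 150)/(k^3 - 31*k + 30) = (k - 5)/(k - 1)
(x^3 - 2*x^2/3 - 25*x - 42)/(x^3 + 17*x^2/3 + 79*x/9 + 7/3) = 3*(x - 6)/(3*x + 1)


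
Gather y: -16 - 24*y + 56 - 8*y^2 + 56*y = -8*y^2 + 32*y + 40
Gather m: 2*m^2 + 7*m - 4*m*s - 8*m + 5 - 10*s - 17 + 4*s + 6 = 2*m^2 + m*(-4*s - 1) - 6*s - 6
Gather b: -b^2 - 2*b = -b^2 - 2*b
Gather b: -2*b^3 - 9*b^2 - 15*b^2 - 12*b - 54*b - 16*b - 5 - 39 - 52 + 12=-2*b^3 - 24*b^2 - 82*b - 84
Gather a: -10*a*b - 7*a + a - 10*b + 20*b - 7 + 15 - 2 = a*(-10*b - 6) + 10*b + 6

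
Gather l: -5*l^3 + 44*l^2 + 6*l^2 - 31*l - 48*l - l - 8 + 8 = -5*l^3 + 50*l^2 - 80*l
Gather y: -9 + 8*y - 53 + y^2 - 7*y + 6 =y^2 + y - 56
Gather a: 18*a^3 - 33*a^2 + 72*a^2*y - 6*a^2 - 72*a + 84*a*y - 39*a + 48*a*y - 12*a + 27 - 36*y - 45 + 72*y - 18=18*a^3 + a^2*(72*y - 39) + a*(132*y - 123) + 36*y - 36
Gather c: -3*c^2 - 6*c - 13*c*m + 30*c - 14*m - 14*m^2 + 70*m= -3*c^2 + c*(24 - 13*m) - 14*m^2 + 56*m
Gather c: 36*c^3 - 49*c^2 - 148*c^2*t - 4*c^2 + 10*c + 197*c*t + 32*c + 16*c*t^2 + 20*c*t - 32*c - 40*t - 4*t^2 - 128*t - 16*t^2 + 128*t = 36*c^3 + c^2*(-148*t - 53) + c*(16*t^2 + 217*t + 10) - 20*t^2 - 40*t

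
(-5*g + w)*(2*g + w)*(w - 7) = -10*g^2*w + 70*g^2 - 3*g*w^2 + 21*g*w + w^3 - 7*w^2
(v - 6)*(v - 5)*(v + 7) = v^3 - 4*v^2 - 47*v + 210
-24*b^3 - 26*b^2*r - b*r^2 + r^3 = (-6*b + r)*(b + r)*(4*b + r)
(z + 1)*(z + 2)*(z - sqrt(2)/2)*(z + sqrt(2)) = z^4 + sqrt(2)*z^3/2 + 3*z^3 + z^2 + 3*sqrt(2)*z^2/2 - 3*z + sqrt(2)*z - 2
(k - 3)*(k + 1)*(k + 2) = k^3 - 7*k - 6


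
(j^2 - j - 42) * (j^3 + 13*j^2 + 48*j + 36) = j^5 + 12*j^4 - 7*j^3 - 558*j^2 - 2052*j - 1512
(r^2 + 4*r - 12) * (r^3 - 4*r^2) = r^5 - 28*r^3 + 48*r^2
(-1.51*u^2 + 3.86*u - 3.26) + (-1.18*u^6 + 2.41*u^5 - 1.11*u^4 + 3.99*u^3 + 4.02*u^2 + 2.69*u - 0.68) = -1.18*u^6 + 2.41*u^5 - 1.11*u^4 + 3.99*u^3 + 2.51*u^2 + 6.55*u - 3.94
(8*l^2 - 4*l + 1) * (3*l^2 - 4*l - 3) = 24*l^4 - 44*l^3 - 5*l^2 + 8*l - 3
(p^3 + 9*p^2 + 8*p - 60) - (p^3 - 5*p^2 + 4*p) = 14*p^2 + 4*p - 60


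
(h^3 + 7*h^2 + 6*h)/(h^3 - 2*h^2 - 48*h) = (h + 1)/(h - 8)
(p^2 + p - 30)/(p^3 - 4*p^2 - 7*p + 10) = (p + 6)/(p^2 + p - 2)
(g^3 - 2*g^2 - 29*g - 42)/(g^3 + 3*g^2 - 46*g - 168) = (g^2 + 5*g + 6)/(g^2 + 10*g + 24)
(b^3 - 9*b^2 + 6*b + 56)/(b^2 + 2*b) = b - 11 + 28/b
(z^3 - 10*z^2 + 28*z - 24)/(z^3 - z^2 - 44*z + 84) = (z - 2)/(z + 7)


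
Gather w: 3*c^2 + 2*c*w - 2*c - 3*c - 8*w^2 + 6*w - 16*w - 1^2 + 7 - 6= 3*c^2 - 5*c - 8*w^2 + w*(2*c - 10)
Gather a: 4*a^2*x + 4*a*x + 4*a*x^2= 4*a^2*x + a*(4*x^2 + 4*x)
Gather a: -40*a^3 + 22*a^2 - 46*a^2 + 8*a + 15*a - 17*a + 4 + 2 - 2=-40*a^3 - 24*a^2 + 6*a + 4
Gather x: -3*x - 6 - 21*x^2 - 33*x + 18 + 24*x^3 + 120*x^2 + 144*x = 24*x^3 + 99*x^2 + 108*x + 12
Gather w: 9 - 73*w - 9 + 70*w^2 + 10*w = 70*w^2 - 63*w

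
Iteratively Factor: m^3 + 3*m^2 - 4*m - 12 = (m + 2)*(m^2 + m - 6) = (m - 2)*(m + 2)*(m + 3)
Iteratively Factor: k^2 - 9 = (k + 3)*(k - 3)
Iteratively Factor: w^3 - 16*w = (w)*(w^2 - 16) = w*(w - 4)*(w + 4)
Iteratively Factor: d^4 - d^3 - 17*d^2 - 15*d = (d + 1)*(d^3 - 2*d^2 - 15*d) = (d + 1)*(d + 3)*(d^2 - 5*d) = d*(d + 1)*(d + 3)*(d - 5)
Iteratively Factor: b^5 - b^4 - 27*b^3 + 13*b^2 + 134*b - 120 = (b + 4)*(b^4 - 5*b^3 - 7*b^2 + 41*b - 30) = (b - 5)*(b + 4)*(b^3 - 7*b + 6) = (b - 5)*(b + 3)*(b + 4)*(b^2 - 3*b + 2) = (b - 5)*(b - 2)*(b + 3)*(b + 4)*(b - 1)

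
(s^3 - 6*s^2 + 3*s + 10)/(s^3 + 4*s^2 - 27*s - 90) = (s^2 - s - 2)/(s^2 + 9*s + 18)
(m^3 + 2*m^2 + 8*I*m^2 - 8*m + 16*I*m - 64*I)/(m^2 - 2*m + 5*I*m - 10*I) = (m^2 + m*(4 + 8*I) + 32*I)/(m + 5*I)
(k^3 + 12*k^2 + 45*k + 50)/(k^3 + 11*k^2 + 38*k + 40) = (k + 5)/(k + 4)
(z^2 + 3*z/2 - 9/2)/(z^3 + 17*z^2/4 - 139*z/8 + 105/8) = 4*(z + 3)/(4*z^2 + 23*z - 35)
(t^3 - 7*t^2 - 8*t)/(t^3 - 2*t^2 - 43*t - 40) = t/(t + 5)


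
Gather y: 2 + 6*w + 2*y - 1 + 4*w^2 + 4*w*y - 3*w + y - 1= 4*w^2 + 3*w + y*(4*w + 3)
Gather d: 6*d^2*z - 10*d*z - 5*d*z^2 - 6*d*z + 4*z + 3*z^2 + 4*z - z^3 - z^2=6*d^2*z + d*(-5*z^2 - 16*z) - z^3 + 2*z^2 + 8*z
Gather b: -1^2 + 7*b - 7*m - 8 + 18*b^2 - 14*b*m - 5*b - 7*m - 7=18*b^2 + b*(2 - 14*m) - 14*m - 16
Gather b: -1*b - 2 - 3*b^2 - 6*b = -3*b^2 - 7*b - 2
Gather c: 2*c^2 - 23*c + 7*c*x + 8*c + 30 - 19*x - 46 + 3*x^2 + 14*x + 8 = 2*c^2 + c*(7*x - 15) + 3*x^2 - 5*x - 8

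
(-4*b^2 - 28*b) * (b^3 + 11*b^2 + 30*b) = -4*b^5 - 72*b^4 - 428*b^3 - 840*b^2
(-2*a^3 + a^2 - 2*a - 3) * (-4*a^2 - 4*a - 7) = 8*a^5 + 4*a^4 + 18*a^3 + 13*a^2 + 26*a + 21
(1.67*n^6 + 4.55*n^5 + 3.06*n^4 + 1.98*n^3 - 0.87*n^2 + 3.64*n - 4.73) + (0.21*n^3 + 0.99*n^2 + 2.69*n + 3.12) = 1.67*n^6 + 4.55*n^5 + 3.06*n^4 + 2.19*n^3 + 0.12*n^2 + 6.33*n - 1.61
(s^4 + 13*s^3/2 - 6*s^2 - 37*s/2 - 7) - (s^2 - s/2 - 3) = s^4 + 13*s^3/2 - 7*s^2 - 18*s - 4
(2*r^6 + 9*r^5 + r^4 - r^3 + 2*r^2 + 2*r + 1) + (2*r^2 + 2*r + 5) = 2*r^6 + 9*r^5 + r^4 - r^3 + 4*r^2 + 4*r + 6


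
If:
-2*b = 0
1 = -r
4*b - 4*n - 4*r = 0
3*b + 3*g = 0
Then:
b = 0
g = 0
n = 1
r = -1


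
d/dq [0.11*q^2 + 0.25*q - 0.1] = 0.22*q + 0.25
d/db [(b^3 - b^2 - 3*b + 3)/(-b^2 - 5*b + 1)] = (-b^4 - 10*b^3 + 5*b^2 + 4*b + 12)/(b^4 + 10*b^3 + 23*b^2 - 10*b + 1)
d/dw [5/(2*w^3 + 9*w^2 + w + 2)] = 5*(-6*w^2 - 18*w - 1)/(2*w^3 + 9*w^2 + w + 2)^2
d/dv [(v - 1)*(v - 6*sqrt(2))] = 2*v - 6*sqrt(2) - 1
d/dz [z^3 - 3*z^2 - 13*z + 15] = 3*z^2 - 6*z - 13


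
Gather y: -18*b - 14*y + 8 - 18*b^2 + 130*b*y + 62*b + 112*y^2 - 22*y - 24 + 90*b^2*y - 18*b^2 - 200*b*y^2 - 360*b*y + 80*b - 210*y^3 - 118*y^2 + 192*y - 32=-36*b^2 + 124*b - 210*y^3 + y^2*(-200*b - 6) + y*(90*b^2 - 230*b + 156) - 48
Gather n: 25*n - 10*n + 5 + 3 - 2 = 15*n + 6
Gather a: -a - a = -2*a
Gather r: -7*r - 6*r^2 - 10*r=-6*r^2 - 17*r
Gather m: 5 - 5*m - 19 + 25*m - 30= 20*m - 44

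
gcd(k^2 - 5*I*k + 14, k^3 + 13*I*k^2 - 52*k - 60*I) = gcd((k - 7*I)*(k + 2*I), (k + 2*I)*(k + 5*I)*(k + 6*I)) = k + 2*I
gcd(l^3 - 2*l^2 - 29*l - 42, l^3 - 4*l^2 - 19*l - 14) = l^2 - 5*l - 14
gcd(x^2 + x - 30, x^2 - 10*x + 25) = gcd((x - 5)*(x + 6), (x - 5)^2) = x - 5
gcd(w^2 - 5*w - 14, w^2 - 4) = w + 2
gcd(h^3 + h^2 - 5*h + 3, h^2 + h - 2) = h - 1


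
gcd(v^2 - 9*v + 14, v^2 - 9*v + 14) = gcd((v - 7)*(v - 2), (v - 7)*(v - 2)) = v^2 - 9*v + 14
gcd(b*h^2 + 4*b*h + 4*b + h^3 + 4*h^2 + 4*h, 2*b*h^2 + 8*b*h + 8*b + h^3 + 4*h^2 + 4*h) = h^2 + 4*h + 4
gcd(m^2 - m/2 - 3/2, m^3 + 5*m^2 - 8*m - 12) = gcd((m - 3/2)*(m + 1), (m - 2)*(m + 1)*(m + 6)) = m + 1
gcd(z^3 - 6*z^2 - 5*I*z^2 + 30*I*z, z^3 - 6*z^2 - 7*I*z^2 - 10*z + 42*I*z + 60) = z^2 + z*(-6 - 5*I) + 30*I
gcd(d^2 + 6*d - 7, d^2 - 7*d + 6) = d - 1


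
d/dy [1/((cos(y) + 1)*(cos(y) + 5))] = 2*(cos(y) + 3)*sin(y)/((cos(y) + 1)^2*(cos(y) + 5)^2)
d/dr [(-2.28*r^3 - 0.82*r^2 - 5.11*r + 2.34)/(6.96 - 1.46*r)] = (6.6576*r^3 - 46.4092*r^2 - 11.4144*r - 32.1492)/(2.1316*r^2 - 20.3232*r + 48.4416)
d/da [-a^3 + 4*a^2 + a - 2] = -3*a^2 + 8*a + 1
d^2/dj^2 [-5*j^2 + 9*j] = -10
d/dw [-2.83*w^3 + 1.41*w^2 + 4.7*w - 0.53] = -8.49*w^2 + 2.82*w + 4.7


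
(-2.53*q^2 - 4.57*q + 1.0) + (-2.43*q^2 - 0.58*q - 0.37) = -4.96*q^2 - 5.15*q + 0.63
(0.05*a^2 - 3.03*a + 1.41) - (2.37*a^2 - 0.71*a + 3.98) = -2.32*a^2 - 2.32*a - 2.57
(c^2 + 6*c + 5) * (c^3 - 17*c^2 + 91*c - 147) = c^5 - 11*c^4 - 6*c^3 + 314*c^2 - 427*c - 735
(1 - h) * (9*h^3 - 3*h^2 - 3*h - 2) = -9*h^4 + 12*h^3 - h - 2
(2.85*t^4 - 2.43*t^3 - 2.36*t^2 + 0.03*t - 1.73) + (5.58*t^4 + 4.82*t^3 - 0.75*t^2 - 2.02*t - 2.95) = 8.43*t^4 + 2.39*t^3 - 3.11*t^2 - 1.99*t - 4.68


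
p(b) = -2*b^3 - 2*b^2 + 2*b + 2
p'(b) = -6*b^2 - 4*b + 2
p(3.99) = -148.90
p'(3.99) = -109.48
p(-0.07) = 1.85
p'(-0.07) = 2.25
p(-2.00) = 6.00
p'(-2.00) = -14.00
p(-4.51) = 135.77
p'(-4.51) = -102.00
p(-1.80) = 3.58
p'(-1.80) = -10.24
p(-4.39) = 123.88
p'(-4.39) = -96.07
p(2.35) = -30.30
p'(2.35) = -40.54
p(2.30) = -28.31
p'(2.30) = -38.94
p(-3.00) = 32.00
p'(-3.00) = -40.00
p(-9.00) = 1280.00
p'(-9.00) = -448.00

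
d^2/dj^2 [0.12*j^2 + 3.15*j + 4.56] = 0.240000000000000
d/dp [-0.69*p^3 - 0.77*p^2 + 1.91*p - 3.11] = -2.07*p^2 - 1.54*p + 1.91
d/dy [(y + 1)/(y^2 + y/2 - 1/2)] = -4/(4*y^2 - 4*y + 1)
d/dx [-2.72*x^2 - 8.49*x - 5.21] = -5.44*x - 8.49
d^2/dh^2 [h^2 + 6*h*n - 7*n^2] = 2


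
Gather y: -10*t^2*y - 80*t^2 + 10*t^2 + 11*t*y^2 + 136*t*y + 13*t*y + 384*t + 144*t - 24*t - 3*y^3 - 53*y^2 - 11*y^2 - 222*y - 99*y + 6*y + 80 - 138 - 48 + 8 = -70*t^2 + 504*t - 3*y^3 + y^2*(11*t - 64) + y*(-10*t^2 + 149*t - 315) - 98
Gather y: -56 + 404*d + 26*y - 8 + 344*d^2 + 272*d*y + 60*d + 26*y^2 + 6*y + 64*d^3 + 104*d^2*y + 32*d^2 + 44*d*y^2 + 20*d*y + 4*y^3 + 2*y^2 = 64*d^3 + 376*d^2 + 464*d + 4*y^3 + y^2*(44*d + 28) + y*(104*d^2 + 292*d + 32) - 64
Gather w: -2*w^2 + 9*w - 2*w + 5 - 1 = -2*w^2 + 7*w + 4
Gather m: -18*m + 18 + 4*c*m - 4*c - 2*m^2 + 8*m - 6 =-4*c - 2*m^2 + m*(4*c - 10) + 12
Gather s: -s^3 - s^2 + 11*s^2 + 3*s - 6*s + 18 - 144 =-s^3 + 10*s^2 - 3*s - 126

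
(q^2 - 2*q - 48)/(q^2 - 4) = (q^2 - 2*q - 48)/(q^2 - 4)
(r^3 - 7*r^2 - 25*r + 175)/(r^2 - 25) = r - 7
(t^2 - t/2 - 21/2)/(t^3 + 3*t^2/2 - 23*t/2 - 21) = 1/(t + 2)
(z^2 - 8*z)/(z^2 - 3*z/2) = 2*(z - 8)/(2*z - 3)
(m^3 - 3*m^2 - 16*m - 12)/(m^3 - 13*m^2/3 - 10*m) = 3*(m^2 + 3*m + 2)/(m*(3*m + 5))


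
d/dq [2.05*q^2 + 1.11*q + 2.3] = 4.1*q + 1.11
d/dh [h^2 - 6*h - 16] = 2*h - 6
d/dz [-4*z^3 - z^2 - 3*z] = -12*z^2 - 2*z - 3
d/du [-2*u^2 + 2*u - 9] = 2 - 4*u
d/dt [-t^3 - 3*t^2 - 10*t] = -3*t^2 - 6*t - 10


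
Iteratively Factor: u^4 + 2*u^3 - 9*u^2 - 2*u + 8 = (u - 2)*(u^3 + 4*u^2 - u - 4) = (u - 2)*(u + 4)*(u^2 - 1) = (u - 2)*(u + 1)*(u + 4)*(u - 1)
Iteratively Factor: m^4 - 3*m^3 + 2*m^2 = (m - 1)*(m^3 - 2*m^2) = (m - 2)*(m - 1)*(m^2) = m*(m - 2)*(m - 1)*(m)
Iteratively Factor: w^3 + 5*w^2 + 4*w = (w)*(w^2 + 5*w + 4) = w*(w + 4)*(w + 1)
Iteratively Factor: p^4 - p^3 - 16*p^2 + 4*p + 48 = (p - 4)*(p^3 + 3*p^2 - 4*p - 12) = (p - 4)*(p + 3)*(p^2 - 4) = (p - 4)*(p - 2)*(p + 3)*(p + 2)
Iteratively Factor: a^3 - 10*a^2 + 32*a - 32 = (a - 2)*(a^2 - 8*a + 16) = (a - 4)*(a - 2)*(a - 4)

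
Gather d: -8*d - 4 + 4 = -8*d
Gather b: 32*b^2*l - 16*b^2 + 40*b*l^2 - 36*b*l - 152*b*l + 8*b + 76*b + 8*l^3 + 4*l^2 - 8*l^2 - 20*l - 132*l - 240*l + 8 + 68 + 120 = b^2*(32*l - 16) + b*(40*l^2 - 188*l + 84) + 8*l^3 - 4*l^2 - 392*l + 196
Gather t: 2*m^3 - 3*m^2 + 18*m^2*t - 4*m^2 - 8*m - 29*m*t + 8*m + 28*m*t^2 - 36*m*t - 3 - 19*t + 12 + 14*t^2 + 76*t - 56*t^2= 2*m^3 - 7*m^2 + t^2*(28*m - 42) + t*(18*m^2 - 65*m + 57) + 9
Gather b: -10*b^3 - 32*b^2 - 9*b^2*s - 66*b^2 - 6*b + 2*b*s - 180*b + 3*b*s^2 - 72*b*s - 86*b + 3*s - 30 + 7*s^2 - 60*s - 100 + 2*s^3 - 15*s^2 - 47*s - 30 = -10*b^3 + b^2*(-9*s - 98) + b*(3*s^2 - 70*s - 272) + 2*s^3 - 8*s^2 - 104*s - 160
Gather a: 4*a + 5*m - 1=4*a + 5*m - 1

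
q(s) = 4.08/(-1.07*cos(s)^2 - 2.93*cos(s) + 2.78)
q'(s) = 4.08*(-2.14*sin(s)*cos(s) - 2.93*sin(s))/(-1.07*cos(s)^2 - 2.93*cos(s) + 2.78)^2 = -(8.7312*cos(s) + 11.9544)*sin(s)/(1.07*cos(s)^2 + 2.93*cos(s) - 2.78)^2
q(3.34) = 0.88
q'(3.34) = 0.03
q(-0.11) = -3.43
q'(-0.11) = 1.60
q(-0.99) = 4.80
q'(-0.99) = 19.37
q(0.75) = 64.45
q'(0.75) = -3119.73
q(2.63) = 0.90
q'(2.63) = -0.10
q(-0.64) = -15.78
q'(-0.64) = 169.38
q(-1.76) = 1.24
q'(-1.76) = 0.93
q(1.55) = 1.50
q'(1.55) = -1.64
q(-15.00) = 0.93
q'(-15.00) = 0.18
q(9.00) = 0.89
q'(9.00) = -0.08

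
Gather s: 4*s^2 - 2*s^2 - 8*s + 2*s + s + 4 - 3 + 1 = 2*s^2 - 5*s + 2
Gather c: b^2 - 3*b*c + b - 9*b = b^2 - 3*b*c - 8*b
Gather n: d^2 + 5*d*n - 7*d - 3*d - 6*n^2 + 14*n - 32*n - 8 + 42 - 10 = d^2 - 10*d - 6*n^2 + n*(5*d - 18) + 24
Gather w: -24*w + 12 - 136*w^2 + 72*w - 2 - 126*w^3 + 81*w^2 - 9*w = -126*w^3 - 55*w^2 + 39*w + 10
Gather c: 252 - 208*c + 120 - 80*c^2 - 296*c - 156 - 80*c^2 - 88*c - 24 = -160*c^2 - 592*c + 192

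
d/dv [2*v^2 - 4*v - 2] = 4*v - 4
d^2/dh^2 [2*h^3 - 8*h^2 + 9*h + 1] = 12*h - 16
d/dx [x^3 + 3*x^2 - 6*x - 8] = 3*x^2 + 6*x - 6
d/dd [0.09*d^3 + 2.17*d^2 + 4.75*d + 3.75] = 0.27*d^2 + 4.34*d + 4.75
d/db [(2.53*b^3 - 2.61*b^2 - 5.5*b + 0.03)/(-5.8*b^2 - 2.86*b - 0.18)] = (-14.674*b^4 - 14.4716*b^3 - 25.8016*b^2 + 1.2876*b + 1.0758)/(33.64*b^4 + 33.176*b^3 + 10.2676*b^2 + 1.0296*b + 0.0324)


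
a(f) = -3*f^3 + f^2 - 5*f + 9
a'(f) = -9*f^2 + 2*f - 5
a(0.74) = 4.63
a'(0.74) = -8.45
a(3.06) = -82.89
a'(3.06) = -83.15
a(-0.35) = 11.00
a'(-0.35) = -6.80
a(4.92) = -348.68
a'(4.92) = -213.02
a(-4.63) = 351.35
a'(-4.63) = -207.19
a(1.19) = -0.59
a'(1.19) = -15.36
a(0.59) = 5.78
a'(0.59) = -6.95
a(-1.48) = 28.32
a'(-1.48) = -27.67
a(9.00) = -2142.00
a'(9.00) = -716.00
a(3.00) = -78.00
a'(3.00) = -80.00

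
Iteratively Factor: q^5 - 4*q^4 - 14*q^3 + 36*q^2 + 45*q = (q)*(q^4 - 4*q^3 - 14*q^2 + 36*q + 45) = q*(q + 1)*(q^3 - 5*q^2 - 9*q + 45) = q*(q + 1)*(q + 3)*(q^2 - 8*q + 15) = q*(q - 3)*(q + 1)*(q + 3)*(q - 5)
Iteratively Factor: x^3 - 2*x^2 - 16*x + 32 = (x - 4)*(x^2 + 2*x - 8) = (x - 4)*(x - 2)*(x + 4)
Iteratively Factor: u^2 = (u)*(u)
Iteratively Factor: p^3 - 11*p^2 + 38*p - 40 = (p - 5)*(p^2 - 6*p + 8) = (p - 5)*(p - 4)*(p - 2)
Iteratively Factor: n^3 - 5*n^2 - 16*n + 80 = (n - 4)*(n^2 - n - 20) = (n - 5)*(n - 4)*(n + 4)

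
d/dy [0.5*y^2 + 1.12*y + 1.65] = 1.0*y + 1.12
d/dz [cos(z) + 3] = -sin(z)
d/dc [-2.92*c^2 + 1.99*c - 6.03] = 1.99 - 5.84*c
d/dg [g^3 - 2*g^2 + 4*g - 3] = 3*g^2 - 4*g + 4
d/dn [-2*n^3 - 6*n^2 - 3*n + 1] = -6*n^2 - 12*n - 3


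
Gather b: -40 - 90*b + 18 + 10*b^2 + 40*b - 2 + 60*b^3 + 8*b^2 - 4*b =60*b^3 + 18*b^2 - 54*b - 24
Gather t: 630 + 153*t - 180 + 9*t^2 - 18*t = 9*t^2 + 135*t + 450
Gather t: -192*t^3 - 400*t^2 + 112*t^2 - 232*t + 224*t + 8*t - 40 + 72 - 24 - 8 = -192*t^3 - 288*t^2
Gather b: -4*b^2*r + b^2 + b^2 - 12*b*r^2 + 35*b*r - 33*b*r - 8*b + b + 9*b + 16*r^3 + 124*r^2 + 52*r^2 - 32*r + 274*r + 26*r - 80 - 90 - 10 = b^2*(2 - 4*r) + b*(-12*r^2 + 2*r + 2) + 16*r^3 + 176*r^2 + 268*r - 180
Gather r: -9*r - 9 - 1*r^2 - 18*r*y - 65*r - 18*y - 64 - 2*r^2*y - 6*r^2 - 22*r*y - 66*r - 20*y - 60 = r^2*(-2*y - 7) + r*(-40*y - 140) - 38*y - 133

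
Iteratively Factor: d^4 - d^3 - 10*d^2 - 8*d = (d + 2)*(d^3 - 3*d^2 - 4*d) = (d + 1)*(d + 2)*(d^2 - 4*d) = (d - 4)*(d + 1)*(d + 2)*(d)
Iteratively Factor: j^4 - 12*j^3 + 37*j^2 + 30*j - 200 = (j + 2)*(j^3 - 14*j^2 + 65*j - 100) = (j - 4)*(j + 2)*(j^2 - 10*j + 25) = (j - 5)*(j - 4)*(j + 2)*(j - 5)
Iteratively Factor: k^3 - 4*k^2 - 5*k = (k - 5)*(k^2 + k) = k*(k - 5)*(k + 1)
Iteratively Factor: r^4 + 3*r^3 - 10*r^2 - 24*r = (r)*(r^3 + 3*r^2 - 10*r - 24) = r*(r - 3)*(r^2 + 6*r + 8) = r*(r - 3)*(r + 2)*(r + 4)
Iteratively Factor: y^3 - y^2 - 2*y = (y - 2)*(y^2 + y) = y*(y - 2)*(y + 1)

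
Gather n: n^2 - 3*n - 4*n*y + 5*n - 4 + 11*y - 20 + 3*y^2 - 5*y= n^2 + n*(2 - 4*y) + 3*y^2 + 6*y - 24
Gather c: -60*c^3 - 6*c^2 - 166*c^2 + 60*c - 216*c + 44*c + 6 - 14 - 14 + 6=-60*c^3 - 172*c^2 - 112*c - 16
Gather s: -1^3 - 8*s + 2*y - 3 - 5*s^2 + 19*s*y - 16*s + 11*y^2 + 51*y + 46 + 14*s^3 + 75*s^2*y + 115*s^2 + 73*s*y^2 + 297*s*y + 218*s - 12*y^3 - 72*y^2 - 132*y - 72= 14*s^3 + s^2*(75*y + 110) + s*(73*y^2 + 316*y + 194) - 12*y^3 - 61*y^2 - 79*y - 30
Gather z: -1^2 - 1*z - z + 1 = -2*z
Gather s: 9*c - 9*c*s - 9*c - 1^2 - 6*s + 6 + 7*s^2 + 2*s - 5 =7*s^2 + s*(-9*c - 4)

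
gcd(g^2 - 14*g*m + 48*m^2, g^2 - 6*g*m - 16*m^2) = g - 8*m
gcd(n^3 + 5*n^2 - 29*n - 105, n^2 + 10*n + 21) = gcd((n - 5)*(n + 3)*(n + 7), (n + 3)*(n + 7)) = n^2 + 10*n + 21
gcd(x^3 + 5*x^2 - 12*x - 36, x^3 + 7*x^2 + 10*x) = x + 2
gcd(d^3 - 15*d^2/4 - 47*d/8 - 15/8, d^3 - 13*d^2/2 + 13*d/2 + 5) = d^2 - 9*d/2 - 5/2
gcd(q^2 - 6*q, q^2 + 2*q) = q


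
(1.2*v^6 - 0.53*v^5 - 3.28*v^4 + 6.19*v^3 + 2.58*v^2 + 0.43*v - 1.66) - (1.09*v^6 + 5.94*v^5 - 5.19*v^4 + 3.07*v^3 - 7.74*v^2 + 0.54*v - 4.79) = 0.11*v^6 - 6.47*v^5 + 1.91*v^4 + 3.12*v^3 + 10.32*v^2 - 0.11*v + 3.13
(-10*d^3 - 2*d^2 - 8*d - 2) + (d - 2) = -10*d^3 - 2*d^2 - 7*d - 4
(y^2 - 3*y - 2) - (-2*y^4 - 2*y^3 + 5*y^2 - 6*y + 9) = 2*y^4 + 2*y^3 - 4*y^2 + 3*y - 11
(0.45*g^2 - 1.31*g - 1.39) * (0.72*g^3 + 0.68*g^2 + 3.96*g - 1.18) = 0.324*g^5 - 0.6372*g^4 - 0.1096*g^3 - 6.6638*g^2 - 3.9586*g + 1.6402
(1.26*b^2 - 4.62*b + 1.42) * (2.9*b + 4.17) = 3.654*b^3 - 8.1438*b^2 - 15.1474*b + 5.9214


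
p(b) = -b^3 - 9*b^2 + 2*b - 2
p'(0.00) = 2.00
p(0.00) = -2.00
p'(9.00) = -403.00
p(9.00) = -1442.00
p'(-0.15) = 4.63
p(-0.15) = -2.50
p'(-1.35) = 20.83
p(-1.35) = -18.64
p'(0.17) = -1.15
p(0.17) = -1.93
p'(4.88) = -157.28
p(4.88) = -322.78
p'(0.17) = -1.15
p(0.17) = -1.93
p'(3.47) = -96.58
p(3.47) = -145.21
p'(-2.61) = 28.54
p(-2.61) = -50.75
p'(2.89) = -75.08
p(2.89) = -95.53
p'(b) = -3*b^2 - 18*b + 2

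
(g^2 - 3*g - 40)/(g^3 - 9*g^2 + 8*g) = (g + 5)/(g*(g - 1))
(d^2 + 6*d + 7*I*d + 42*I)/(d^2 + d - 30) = (d + 7*I)/(d - 5)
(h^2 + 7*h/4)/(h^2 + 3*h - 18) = h*(4*h + 7)/(4*(h^2 + 3*h - 18))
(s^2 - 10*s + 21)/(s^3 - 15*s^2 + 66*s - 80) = (s^2 - 10*s + 21)/(s^3 - 15*s^2 + 66*s - 80)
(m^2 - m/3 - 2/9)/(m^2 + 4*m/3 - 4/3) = (m + 1/3)/(m + 2)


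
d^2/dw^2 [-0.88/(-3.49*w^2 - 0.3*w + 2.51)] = (-21.436976*w^2 - 1.84272*w + 0.88*(6.98*w + 0.3)*(13.96*w + 0.6) + 15.417424)/(3.49*w^2 + 0.3*w - 2.51)^3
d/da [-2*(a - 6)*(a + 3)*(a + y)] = -6*a^2 - 4*a*y + 12*a + 6*y + 36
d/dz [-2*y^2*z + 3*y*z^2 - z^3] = -2*y^2 + 6*y*z - 3*z^2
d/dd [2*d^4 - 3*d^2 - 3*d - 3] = 8*d^3 - 6*d - 3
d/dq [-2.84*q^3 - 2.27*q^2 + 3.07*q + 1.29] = -8.52*q^2 - 4.54*q + 3.07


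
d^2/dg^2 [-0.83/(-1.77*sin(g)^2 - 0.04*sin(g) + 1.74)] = (-10.401228*sin(g)^4 - 0.176292*sin(g)^3 + 5.375578*sin(g)^2 + 0.294816*sin(g) + 5.115124)/(1.77*sin(g)^2 + 0.04*sin(g) - 1.74)^3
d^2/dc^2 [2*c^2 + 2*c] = 4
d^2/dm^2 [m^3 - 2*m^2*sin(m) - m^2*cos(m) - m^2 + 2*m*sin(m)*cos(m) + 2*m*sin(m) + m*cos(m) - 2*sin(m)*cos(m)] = 2*m^2*sin(m) + m^2*cos(m) + 2*m*sin(m) - 4*m*sin(2*m) - 9*m*cos(m) + 6*m - 6*sin(m) + 4*sqrt(2)*sin(2*m + pi/4) + 2*cos(m) - 2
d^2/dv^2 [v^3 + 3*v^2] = 6*v + 6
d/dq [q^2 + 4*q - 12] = 2*q + 4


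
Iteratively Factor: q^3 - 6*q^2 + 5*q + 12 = (q - 3)*(q^2 - 3*q - 4) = (q - 4)*(q - 3)*(q + 1)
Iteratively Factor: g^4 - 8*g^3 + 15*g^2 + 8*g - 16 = (g + 1)*(g^3 - 9*g^2 + 24*g - 16) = (g - 1)*(g + 1)*(g^2 - 8*g + 16) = (g - 4)*(g - 1)*(g + 1)*(g - 4)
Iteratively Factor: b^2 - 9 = (b + 3)*(b - 3)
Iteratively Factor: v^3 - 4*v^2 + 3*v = (v)*(v^2 - 4*v + 3) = v*(v - 1)*(v - 3)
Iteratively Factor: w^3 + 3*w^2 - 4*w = (w + 4)*(w^2 - w) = (w - 1)*(w + 4)*(w)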